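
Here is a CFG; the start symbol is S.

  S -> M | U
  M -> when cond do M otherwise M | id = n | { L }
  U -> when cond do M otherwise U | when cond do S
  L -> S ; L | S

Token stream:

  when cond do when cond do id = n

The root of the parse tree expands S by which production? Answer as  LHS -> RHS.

[S [U when cond do [S [U when cond do [S [M id = n]]]]]]

S -> U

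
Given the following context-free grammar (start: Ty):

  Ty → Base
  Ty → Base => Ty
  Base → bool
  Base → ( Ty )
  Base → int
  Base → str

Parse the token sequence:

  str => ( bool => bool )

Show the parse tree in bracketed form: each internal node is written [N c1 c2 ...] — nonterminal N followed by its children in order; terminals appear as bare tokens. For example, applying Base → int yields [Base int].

[Ty [Base str] => [Ty [Base ( [Ty [Base bool] => [Ty [Base bool]]] )]]]

Ty
Base => Ty
str => Ty
str => Base
str => ( Ty )
str => ( Base => Ty )
str => ( bool => Ty )
str => ( bool => Base )
str => ( bool => bool )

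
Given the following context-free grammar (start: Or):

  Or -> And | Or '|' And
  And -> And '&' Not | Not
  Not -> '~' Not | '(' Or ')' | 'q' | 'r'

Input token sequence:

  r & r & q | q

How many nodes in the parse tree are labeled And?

4

[Or [Or [And [And [And [Not r]] & [Not r]] & [Not q]]] | [And [Not q]]]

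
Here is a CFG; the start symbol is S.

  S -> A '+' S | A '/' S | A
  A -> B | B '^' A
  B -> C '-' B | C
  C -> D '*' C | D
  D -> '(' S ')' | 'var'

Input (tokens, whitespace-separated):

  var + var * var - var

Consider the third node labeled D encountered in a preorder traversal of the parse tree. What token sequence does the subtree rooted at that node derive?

var

[S [A [B [C [D var]]]] + [S [A [B [C [D var] * [C [D var]]] - [B [C [D var]]]]]]]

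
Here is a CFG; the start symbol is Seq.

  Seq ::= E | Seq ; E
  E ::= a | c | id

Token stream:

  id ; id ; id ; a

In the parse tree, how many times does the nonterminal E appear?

[Seq [Seq [Seq [Seq [E id]] ; [E id]] ; [E id]] ; [E a]]

4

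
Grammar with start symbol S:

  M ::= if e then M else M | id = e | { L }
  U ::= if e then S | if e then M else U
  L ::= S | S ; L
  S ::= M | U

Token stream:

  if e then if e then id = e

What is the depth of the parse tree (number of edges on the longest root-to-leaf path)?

[S [U if e then [S [U if e then [S [M id = e]]]]]]

6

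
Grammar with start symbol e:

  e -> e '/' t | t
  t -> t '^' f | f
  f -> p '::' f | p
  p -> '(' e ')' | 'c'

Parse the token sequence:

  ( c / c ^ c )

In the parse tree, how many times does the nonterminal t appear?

[e [t [f [p ( [e [e [t [f [p c]]]] / [t [t [f [p c]]] ^ [f [p c]]]] )]]]]

4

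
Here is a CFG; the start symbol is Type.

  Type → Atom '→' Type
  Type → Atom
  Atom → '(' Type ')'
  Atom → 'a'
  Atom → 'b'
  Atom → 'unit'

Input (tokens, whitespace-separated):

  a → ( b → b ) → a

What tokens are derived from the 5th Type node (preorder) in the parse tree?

a

[Type [Atom a] → [Type [Atom ( [Type [Atom b] → [Type [Atom b]]] )] → [Type [Atom a]]]]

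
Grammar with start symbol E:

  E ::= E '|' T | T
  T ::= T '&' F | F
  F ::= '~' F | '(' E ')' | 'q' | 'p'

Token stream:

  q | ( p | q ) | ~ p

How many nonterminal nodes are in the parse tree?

[E [E [E [T [F q]]] | [T [F ( [E [E [T [F p]]] | [T [F q]]] )]]] | [T [F ~ [F p]]]]

16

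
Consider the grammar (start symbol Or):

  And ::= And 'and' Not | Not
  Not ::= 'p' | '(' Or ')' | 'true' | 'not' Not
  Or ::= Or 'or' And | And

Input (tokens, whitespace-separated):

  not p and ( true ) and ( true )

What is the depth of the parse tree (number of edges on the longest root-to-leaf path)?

[Or [And [And [And [Not not [Not p]]] and [Not ( [Or [And [Not true]]] )]] and [Not ( [Or [And [Not true]]] )]]]

7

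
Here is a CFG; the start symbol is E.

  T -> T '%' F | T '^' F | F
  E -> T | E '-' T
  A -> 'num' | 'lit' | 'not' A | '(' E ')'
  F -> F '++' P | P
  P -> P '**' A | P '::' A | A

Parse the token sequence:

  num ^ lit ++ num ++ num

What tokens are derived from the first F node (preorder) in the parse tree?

num

[E [T [T [F [P [A num]]]] ^ [F [F [F [P [A lit]]] ++ [P [A num]]] ++ [P [A num]]]]]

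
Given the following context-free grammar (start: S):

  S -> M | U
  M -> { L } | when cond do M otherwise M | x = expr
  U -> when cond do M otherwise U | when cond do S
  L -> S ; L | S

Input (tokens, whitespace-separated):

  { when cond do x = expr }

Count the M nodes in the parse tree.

[S [M { [L [S [U when cond do [S [M x = expr]]]]] }]]

2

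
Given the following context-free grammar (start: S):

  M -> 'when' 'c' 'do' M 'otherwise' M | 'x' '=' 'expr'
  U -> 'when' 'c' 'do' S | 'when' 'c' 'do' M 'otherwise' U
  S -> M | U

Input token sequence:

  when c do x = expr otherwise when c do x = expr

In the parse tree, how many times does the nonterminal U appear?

[S [U when c do [M x = expr] otherwise [U when c do [S [M x = expr]]]]]

2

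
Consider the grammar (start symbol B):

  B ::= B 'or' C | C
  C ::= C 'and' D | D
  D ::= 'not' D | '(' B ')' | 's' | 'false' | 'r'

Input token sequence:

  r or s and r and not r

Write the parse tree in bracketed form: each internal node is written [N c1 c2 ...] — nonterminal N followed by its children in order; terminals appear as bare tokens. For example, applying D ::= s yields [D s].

[B [B [C [D r]]] or [C [C [C [D s]] and [D r]] and [D not [D r]]]]

B
B or C
C or C
D or C
r or C
r or C and D
r or C and D and D
r or D and D and D
r or s and D and D
r or s and r and D
r or s and r and not D
r or s and r and not r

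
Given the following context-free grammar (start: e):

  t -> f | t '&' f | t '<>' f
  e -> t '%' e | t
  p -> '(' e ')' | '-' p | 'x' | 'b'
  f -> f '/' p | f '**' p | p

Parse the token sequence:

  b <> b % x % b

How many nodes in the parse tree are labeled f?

4

[e [t [t [f [p b]]] <> [f [p b]]] % [e [t [f [p x]]] % [e [t [f [p b]]]]]]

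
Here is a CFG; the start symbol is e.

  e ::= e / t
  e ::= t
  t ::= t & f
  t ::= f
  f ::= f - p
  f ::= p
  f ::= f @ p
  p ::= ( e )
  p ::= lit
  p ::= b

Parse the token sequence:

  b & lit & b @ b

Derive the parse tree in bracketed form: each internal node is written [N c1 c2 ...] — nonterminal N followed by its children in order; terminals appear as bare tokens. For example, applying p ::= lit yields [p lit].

e
t
t & f
t & f & f
f & f & f
p & f & f
b & f & f
b & p & f
b & lit & f
b & lit & f @ p
b & lit & p @ p
b & lit & b @ p
b & lit & b @ b

[e [t [t [t [f [p b]]] & [f [p lit]]] & [f [f [p b]] @ [p b]]]]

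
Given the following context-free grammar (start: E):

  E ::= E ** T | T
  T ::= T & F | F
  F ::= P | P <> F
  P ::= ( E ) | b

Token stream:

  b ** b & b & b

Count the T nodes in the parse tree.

4

[E [E [T [F [P b]]]] ** [T [T [T [F [P b]]] & [F [P b]]] & [F [P b]]]]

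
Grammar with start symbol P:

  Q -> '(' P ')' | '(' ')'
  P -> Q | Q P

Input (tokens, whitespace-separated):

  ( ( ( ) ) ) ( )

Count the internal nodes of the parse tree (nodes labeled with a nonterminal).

[P [Q ( [P [Q ( [P [Q ( )]] )]] )] [P [Q ( )]]]

8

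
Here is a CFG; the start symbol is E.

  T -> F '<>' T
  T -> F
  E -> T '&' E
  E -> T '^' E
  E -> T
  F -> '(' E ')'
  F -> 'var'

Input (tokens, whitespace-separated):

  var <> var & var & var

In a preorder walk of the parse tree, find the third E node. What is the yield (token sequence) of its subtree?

[E [T [F var] <> [T [F var]]] & [E [T [F var]] & [E [T [F var]]]]]

var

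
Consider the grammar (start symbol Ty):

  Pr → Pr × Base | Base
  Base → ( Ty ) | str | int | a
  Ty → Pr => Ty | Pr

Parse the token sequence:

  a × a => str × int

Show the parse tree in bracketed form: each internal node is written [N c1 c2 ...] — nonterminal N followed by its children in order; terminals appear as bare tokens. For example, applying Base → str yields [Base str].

Ty
Pr => Ty
Pr × Base => Ty
Base × Base => Ty
a × Base => Ty
a × a => Ty
a × a => Pr
a × a => Pr × Base
a × a => Base × Base
a × a => str × Base
a × a => str × int

[Ty [Pr [Pr [Base a]] × [Base a]] => [Ty [Pr [Pr [Base str]] × [Base int]]]]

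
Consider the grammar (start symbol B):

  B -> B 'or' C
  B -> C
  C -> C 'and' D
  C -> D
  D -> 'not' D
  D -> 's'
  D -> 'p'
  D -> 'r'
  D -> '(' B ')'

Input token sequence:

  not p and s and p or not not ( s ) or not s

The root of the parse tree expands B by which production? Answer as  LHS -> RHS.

B -> B 'or' C

[B [B [B [C [C [C [D not [D p]]] and [D s]] and [D p]]] or [C [D not [D not [D ( [B [C [D s]]] )]]]]] or [C [D not [D s]]]]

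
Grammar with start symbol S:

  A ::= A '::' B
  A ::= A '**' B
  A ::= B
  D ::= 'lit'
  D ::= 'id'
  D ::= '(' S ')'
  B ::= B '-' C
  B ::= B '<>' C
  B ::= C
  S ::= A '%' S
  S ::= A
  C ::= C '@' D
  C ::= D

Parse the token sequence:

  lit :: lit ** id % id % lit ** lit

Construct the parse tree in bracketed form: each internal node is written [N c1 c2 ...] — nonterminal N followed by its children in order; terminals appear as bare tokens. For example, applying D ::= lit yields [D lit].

[S [A [A [A [B [C [D lit]]]] :: [B [C [D lit]]]] ** [B [C [D id]]]] % [S [A [B [C [D id]]]] % [S [A [A [B [C [D lit]]]] ** [B [C [D lit]]]]]]]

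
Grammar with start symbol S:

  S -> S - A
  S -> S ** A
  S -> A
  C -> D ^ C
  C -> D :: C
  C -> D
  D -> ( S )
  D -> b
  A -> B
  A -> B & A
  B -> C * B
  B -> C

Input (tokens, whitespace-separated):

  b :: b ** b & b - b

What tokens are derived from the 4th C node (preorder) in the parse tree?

b

[S [S [S [A [B [C [D b] :: [C [D b]]]]]] ** [A [B [C [D b]]] & [A [B [C [D b]]]]]] - [A [B [C [D b]]]]]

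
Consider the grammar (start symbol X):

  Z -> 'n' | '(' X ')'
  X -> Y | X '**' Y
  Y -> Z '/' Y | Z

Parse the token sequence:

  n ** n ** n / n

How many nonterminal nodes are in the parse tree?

11

[X [X [X [Y [Z n]]] ** [Y [Z n]]] ** [Y [Z n] / [Y [Z n]]]]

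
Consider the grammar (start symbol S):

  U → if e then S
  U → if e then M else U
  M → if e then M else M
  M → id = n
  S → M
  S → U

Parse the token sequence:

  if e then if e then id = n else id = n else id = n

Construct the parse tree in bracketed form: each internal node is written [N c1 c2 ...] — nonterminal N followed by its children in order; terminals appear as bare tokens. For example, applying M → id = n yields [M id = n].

[S [M if e then [M if e then [M id = n] else [M id = n]] else [M id = n]]]

S
M
if e then M else M
if e then if e then M else M else M
if e then if e then id = n else M else M
if e then if e then id = n else id = n else M
if e then if e then id = n else id = n else id = n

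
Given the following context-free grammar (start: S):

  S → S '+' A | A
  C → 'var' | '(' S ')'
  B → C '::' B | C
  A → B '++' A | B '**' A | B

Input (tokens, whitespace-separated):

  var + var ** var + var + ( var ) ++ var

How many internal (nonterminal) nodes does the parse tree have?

[S [S [S [S [A [B [C var]]]] + [A [B [C var]] ** [A [B [C var]]]]] + [A [B [C var]]]] + [A [B [C ( [S [A [B [C var]]]] )]] ++ [A [B [C var]]]]]

26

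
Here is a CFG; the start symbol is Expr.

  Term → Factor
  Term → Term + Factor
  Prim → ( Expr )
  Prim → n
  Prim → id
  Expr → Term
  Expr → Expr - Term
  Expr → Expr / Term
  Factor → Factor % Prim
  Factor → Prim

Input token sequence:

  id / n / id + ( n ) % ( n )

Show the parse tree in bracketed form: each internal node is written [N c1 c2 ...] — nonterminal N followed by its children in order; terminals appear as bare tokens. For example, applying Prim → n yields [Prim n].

[Expr [Expr [Expr [Term [Factor [Prim id]]]] / [Term [Factor [Prim n]]]] / [Term [Term [Factor [Prim id]]] + [Factor [Factor [Prim ( [Expr [Term [Factor [Prim n]]]] )]] % [Prim ( [Expr [Term [Factor [Prim n]]]] )]]]]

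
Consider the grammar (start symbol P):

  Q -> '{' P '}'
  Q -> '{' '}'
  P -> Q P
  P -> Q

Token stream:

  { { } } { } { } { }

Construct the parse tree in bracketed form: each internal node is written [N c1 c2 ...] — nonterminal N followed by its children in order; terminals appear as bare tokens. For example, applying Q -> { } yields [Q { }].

[P [Q { [P [Q { }]] }] [P [Q { }] [P [Q { }] [P [Q { }]]]]]

P
Q P
{ P } P
{ Q } P
{ { } } P
{ { } } Q P
{ { } } { } P
{ { } } { } Q P
{ { } } { } { } P
{ { } } { } { } Q
{ { } } { } { } { }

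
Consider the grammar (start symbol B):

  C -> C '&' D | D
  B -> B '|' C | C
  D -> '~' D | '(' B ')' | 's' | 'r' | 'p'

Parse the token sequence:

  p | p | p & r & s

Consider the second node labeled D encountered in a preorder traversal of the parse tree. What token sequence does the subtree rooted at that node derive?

p

[B [B [B [C [D p]]] | [C [D p]]] | [C [C [C [D p]] & [D r]] & [D s]]]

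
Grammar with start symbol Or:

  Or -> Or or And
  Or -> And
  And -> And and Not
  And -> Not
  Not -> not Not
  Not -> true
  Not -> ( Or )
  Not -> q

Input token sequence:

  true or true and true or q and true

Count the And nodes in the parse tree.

5

[Or [Or [Or [And [Not true]]] or [And [And [Not true]] and [Not true]]] or [And [And [Not q]] and [Not true]]]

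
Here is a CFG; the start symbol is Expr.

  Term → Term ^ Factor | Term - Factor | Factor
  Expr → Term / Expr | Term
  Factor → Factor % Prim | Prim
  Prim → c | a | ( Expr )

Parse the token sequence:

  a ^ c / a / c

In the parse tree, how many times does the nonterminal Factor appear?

[Expr [Term [Term [Factor [Prim a]]] ^ [Factor [Prim c]]] / [Expr [Term [Factor [Prim a]]] / [Expr [Term [Factor [Prim c]]]]]]

4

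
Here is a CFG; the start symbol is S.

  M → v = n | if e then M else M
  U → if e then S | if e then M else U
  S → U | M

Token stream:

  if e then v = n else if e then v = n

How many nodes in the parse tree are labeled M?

[S [U if e then [M v = n] else [U if e then [S [M v = n]]]]]

2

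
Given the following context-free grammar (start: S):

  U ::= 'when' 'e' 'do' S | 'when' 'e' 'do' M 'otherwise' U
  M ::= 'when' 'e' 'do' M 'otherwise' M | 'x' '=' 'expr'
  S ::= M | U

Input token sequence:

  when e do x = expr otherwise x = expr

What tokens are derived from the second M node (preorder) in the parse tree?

[S [M when e do [M x = expr] otherwise [M x = expr]]]

x = expr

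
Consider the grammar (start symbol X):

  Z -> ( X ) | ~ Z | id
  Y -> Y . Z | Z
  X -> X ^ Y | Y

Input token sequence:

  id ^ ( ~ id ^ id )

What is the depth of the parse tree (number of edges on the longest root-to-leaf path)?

8

[X [X [Y [Z id]]] ^ [Y [Z ( [X [X [Y [Z ~ [Z id]]]] ^ [Y [Z id]]] )]]]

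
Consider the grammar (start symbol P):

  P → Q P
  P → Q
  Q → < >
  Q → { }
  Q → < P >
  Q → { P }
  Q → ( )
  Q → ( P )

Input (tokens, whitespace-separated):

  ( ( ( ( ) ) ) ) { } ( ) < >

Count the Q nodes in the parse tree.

[P [Q ( [P [Q ( [P [Q ( [P [Q ( )]] )]] )]] )] [P [Q { }] [P [Q ( )] [P [Q < >]]]]]

7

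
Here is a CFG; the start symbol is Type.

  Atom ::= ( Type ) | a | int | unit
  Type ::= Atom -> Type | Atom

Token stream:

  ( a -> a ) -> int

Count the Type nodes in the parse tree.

4

[Type [Atom ( [Type [Atom a] -> [Type [Atom a]]] )] -> [Type [Atom int]]]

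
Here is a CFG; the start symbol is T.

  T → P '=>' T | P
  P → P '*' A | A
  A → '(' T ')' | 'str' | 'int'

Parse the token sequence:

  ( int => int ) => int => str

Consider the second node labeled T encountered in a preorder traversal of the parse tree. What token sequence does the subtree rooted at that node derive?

int => int

[T [P [A ( [T [P [A int]] => [T [P [A int]]]] )]] => [T [P [A int]] => [T [P [A str]]]]]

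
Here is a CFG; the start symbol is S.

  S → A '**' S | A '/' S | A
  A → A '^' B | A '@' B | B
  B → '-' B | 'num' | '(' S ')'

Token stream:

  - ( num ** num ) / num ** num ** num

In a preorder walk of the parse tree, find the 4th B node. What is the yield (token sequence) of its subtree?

num

[S [A [B - [B ( [S [A [B num]] ** [S [A [B num]]]] )]]] / [S [A [B num]] ** [S [A [B num]] ** [S [A [B num]]]]]]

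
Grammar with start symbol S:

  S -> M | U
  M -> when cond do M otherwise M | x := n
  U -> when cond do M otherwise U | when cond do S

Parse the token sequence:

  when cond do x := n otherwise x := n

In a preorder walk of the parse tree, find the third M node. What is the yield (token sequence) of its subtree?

x := n

[S [M when cond do [M x := n] otherwise [M x := n]]]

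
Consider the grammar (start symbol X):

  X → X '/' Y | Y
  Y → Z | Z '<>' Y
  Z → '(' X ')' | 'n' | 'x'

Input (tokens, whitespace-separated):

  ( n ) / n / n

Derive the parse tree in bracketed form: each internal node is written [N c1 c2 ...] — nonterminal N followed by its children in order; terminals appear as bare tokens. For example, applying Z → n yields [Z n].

X
X / Y
X / Y / Y
Y / Y / Y
Z / Y / Y
( X ) / Y / Y
( Y ) / Y / Y
( Z ) / Y / Y
( n ) / Y / Y
( n ) / Z / Y
( n ) / n / Y
( n ) / n / Z
( n ) / n / n

[X [X [X [Y [Z ( [X [Y [Z n]]] )]]] / [Y [Z n]]] / [Y [Z n]]]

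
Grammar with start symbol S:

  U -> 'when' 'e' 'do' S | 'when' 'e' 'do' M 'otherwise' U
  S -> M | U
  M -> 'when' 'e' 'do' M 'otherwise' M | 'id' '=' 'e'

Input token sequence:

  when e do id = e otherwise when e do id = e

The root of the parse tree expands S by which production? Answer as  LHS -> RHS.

S -> U

[S [U when e do [M id = e] otherwise [U when e do [S [M id = e]]]]]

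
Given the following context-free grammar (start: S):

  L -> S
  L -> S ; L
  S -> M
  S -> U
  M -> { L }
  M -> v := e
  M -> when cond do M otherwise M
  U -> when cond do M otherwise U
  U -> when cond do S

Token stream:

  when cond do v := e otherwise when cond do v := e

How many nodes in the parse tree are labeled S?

[S [U when cond do [M v := e] otherwise [U when cond do [S [M v := e]]]]]

2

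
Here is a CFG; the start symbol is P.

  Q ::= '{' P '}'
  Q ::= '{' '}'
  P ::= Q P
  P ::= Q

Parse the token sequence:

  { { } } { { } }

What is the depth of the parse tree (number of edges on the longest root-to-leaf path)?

[P [Q { [P [Q { }]] }] [P [Q { [P [Q { }]] }]]]

5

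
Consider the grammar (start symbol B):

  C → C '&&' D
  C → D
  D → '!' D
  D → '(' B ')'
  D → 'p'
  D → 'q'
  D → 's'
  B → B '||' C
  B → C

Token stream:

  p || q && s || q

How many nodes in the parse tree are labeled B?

3

[B [B [B [C [D p]]] || [C [C [D q]] && [D s]]] || [C [D q]]]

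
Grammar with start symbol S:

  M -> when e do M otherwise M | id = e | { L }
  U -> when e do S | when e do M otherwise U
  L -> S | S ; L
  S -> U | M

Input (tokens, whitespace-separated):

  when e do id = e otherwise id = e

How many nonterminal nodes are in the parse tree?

4

[S [M when e do [M id = e] otherwise [M id = e]]]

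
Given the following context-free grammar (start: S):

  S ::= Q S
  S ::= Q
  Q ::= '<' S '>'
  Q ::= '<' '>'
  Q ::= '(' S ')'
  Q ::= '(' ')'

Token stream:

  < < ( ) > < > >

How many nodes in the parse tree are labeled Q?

4

[S [Q < [S [Q < [S [Q ( )]] >] [S [Q < >]]] >]]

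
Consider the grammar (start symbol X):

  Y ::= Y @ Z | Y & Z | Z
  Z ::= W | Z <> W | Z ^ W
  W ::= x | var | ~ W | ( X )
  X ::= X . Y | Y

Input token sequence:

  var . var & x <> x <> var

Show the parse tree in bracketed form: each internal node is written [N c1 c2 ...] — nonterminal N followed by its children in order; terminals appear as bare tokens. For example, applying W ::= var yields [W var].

[X [X [Y [Z [W var]]]] . [Y [Y [Z [W var]]] & [Z [Z [Z [W x]] <> [W x]] <> [W var]]]]

X
X . Y
Y . Y
Z . Y
W . Y
var . Y
var . Y & Z
var . Z & Z
var . W & Z
var . var & Z
var . var & Z <> W
var . var & Z <> W <> W
var . var & W <> W <> W
var . var & x <> W <> W
var . var & x <> x <> W
var . var & x <> x <> var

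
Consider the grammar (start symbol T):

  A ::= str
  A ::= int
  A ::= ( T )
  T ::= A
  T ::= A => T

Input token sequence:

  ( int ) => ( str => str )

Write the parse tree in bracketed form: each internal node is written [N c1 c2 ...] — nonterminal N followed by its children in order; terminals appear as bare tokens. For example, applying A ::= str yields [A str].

[T [A ( [T [A int]] )] => [T [A ( [T [A str] => [T [A str]]] )]]]

T
A => T
( T ) => T
( A ) => T
( int ) => T
( int ) => A
( int ) => ( T )
( int ) => ( A => T )
( int ) => ( str => T )
( int ) => ( str => A )
( int ) => ( str => str )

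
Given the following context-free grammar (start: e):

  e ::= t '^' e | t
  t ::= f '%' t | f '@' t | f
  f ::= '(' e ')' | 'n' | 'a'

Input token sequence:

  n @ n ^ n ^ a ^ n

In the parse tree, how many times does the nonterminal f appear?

5

[e [t [f n] @ [t [f n]]] ^ [e [t [f n]] ^ [e [t [f a]] ^ [e [t [f n]]]]]]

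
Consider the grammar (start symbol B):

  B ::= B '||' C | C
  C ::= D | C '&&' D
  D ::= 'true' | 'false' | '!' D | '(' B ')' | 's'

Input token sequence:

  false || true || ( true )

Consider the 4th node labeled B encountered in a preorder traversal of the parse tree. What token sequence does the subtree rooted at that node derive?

true

[B [B [B [C [D false]]] || [C [D true]]] || [C [D ( [B [C [D true]]] )]]]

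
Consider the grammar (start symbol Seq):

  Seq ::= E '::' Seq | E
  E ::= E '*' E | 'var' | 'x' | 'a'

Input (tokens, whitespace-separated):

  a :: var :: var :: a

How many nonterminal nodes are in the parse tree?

[Seq [E a] :: [Seq [E var] :: [Seq [E var] :: [Seq [E a]]]]]

8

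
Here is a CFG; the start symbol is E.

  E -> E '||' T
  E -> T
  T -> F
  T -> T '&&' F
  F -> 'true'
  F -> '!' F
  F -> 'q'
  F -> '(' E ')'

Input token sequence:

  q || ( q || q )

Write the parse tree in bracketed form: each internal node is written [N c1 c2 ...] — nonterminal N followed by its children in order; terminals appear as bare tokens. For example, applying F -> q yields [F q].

E
E || T
T || T
F || T
q || T
q || F
q || ( E )
q || ( E || T )
q || ( T || T )
q || ( F || T )
q || ( q || T )
q || ( q || F )
q || ( q || q )

[E [E [T [F q]]] || [T [F ( [E [E [T [F q]]] || [T [F q]]] )]]]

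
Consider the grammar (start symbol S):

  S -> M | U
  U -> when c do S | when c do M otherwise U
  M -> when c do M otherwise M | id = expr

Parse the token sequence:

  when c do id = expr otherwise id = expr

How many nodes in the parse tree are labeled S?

[S [M when c do [M id = expr] otherwise [M id = expr]]]

1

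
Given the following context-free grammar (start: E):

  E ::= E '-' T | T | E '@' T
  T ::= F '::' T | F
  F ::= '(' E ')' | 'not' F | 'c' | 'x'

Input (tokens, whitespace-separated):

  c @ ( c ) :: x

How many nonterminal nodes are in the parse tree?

11

[E [E [T [F c]]] @ [T [F ( [E [T [F c]]] )] :: [T [F x]]]]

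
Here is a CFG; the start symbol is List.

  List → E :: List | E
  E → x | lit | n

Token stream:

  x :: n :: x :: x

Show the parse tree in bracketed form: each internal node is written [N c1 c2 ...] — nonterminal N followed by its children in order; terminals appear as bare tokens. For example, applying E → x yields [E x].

List
E :: List
x :: List
x :: E :: List
x :: n :: List
x :: n :: E :: List
x :: n :: x :: List
x :: n :: x :: E
x :: n :: x :: x

[List [E x] :: [List [E n] :: [List [E x] :: [List [E x]]]]]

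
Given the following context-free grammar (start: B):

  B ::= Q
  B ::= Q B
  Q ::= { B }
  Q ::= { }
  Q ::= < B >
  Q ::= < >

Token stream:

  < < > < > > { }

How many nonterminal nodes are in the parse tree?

8

[B [Q < [B [Q < >] [B [Q < >]]] >] [B [Q { }]]]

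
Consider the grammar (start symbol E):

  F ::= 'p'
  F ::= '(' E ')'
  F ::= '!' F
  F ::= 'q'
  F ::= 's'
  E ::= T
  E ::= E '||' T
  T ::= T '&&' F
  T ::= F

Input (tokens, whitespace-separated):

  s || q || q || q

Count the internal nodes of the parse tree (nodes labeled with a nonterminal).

12

[E [E [E [E [T [F s]]] || [T [F q]]] || [T [F q]]] || [T [F q]]]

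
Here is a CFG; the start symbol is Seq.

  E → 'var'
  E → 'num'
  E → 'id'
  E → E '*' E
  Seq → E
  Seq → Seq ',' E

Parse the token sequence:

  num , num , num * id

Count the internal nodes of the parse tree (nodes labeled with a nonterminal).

8

[Seq [Seq [Seq [E num]] , [E num]] , [E [E num] * [E id]]]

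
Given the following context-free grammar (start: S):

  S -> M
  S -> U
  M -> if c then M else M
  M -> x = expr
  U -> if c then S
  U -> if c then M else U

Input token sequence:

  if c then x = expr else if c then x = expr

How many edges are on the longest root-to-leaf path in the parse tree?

[S [U if c then [M x = expr] else [U if c then [S [M x = expr]]]]]

5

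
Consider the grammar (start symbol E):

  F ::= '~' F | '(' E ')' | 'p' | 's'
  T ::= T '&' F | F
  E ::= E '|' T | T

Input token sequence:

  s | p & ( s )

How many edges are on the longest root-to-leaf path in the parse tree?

[E [E [T [F s]]] | [T [T [F p]] & [F ( [E [T [F s]]] )]]]

6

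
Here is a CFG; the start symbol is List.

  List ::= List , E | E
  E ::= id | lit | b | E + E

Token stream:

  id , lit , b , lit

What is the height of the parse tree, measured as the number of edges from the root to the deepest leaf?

[List [List [List [List [E id]] , [E lit]] , [E b]] , [E lit]]

5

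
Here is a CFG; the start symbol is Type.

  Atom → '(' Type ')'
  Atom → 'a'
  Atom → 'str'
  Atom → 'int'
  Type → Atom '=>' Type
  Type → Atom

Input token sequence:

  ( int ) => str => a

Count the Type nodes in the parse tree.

4

[Type [Atom ( [Type [Atom int]] )] => [Type [Atom str] => [Type [Atom a]]]]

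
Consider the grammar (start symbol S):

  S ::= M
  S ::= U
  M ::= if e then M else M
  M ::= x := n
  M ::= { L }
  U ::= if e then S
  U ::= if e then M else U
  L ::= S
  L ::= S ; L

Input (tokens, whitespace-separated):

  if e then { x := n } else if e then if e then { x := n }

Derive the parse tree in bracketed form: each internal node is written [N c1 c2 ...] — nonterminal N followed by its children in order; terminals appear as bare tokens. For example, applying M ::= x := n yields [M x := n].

[S [U if e then [M { [L [S [M x := n]]] }] else [U if e then [S [U if e then [S [M { [L [S [M x := n]]] }]]]]]]]

S
U
if e then M else U
if e then { L } else U
if e then { S } else U
if e then { M } else U
if e then { x := n } else U
if e then { x := n } else if e then S
if e then { x := n } else if e then U
if e then { x := n } else if e then if e then S
if e then { x := n } else if e then if e then M
if e then { x := n } else if e then if e then { L }
if e then { x := n } else if e then if e then { S }
if e then { x := n } else if e then if e then { M }
if e then { x := n } else if e then if e then { x := n }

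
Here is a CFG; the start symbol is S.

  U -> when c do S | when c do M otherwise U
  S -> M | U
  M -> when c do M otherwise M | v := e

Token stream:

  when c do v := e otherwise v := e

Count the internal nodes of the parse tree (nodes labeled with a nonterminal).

4

[S [M when c do [M v := e] otherwise [M v := e]]]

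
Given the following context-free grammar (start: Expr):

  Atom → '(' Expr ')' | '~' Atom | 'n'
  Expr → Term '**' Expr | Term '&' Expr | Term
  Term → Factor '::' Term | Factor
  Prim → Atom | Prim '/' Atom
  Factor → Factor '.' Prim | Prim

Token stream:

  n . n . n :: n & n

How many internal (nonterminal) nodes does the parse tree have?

20

[Expr [Term [Factor [Factor [Factor [Prim [Atom n]]] . [Prim [Atom n]]] . [Prim [Atom n]]] :: [Term [Factor [Prim [Atom n]]]]] & [Expr [Term [Factor [Prim [Atom n]]]]]]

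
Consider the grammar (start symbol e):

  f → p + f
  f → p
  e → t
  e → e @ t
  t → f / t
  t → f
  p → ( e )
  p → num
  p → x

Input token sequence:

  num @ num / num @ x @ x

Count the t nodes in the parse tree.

[e [e [e [e [t [f [p num]]]] @ [t [f [p num]] / [t [f [p num]]]]] @ [t [f [p x]]]] @ [t [f [p x]]]]

5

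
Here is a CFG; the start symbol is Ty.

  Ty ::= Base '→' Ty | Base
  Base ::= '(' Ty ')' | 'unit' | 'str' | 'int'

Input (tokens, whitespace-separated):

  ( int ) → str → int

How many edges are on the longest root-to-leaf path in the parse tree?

[Ty [Base ( [Ty [Base int]] )] → [Ty [Base str] → [Ty [Base int]]]]

4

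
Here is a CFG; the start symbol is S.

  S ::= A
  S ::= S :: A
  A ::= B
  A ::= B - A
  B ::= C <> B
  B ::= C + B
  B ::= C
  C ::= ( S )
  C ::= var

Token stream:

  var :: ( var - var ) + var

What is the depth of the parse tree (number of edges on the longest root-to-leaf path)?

[S [S [A [B [C var]]]] :: [A [B [C ( [S [A [B [C var]] - [A [B [C var]]]]] )] + [B [C var]]]]]

9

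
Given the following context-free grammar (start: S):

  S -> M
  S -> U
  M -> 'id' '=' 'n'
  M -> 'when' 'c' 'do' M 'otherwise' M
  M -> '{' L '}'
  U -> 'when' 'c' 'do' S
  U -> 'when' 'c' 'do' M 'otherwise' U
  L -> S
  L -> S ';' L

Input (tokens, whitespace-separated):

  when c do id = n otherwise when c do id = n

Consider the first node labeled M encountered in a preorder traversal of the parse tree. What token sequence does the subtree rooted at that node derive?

[S [U when c do [M id = n] otherwise [U when c do [S [M id = n]]]]]

id = n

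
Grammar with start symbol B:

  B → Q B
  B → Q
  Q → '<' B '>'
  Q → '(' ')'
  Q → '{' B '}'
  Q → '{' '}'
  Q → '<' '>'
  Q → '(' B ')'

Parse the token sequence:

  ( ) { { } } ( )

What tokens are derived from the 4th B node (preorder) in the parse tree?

( )

[B [Q ( )] [B [Q { [B [Q { }]] }] [B [Q ( )]]]]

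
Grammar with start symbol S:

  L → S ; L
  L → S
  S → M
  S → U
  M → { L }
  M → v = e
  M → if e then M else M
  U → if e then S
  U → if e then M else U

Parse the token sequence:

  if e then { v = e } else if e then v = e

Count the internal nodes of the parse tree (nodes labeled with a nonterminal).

9

[S [U if e then [M { [L [S [M v = e]]] }] else [U if e then [S [M v = e]]]]]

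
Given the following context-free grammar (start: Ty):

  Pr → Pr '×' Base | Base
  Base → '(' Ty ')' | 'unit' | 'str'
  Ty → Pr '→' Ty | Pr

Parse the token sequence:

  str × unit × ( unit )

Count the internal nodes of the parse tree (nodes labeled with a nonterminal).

10

[Ty [Pr [Pr [Pr [Base str]] × [Base unit]] × [Base ( [Ty [Pr [Base unit]]] )]]]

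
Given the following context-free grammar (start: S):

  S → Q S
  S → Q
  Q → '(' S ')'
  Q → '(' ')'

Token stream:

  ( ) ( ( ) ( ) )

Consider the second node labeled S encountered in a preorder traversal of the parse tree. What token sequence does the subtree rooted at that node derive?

[S [Q ( )] [S [Q ( [S [Q ( )] [S [Q ( )]]] )]]]

( ( ) ( ) )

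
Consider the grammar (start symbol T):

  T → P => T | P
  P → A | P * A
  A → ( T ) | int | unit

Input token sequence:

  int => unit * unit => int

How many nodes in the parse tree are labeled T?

3

[T [P [A int]] => [T [P [P [A unit]] * [A unit]] => [T [P [A int]]]]]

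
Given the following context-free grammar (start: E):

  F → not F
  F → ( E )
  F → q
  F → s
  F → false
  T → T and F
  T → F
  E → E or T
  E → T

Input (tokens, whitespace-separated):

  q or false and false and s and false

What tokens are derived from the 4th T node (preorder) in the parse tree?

[E [E [T [F q]]] or [T [T [T [T [F false]] and [F false]] and [F s]] and [F false]]]

false and false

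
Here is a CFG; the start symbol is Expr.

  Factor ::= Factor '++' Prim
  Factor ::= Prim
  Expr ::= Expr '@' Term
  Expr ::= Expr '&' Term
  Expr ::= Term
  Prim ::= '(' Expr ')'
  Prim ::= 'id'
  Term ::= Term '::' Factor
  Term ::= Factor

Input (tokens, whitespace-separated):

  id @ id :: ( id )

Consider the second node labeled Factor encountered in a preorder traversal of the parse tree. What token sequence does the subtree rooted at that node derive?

[Expr [Expr [Term [Factor [Prim id]]]] @ [Term [Term [Factor [Prim id]]] :: [Factor [Prim ( [Expr [Term [Factor [Prim id]]]] )]]]]

id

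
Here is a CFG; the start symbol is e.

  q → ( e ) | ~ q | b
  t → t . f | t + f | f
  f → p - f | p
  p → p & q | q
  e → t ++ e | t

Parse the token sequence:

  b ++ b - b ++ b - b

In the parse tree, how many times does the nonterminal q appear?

[e [t [f [p [q b]]]] ++ [e [t [f [p [q b]] - [f [p [q b]]]]] ++ [e [t [f [p [q b]] - [f [p [q b]]]]]]]]

5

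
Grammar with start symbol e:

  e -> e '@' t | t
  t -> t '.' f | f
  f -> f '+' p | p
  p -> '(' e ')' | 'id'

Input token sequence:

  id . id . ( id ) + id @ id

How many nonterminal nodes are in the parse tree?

[e [e [t [t [t [f [p id]]] . [f [p id]]] . [f [f [p ( [e [t [f [p id]]]] )]] + [p id]]]] @ [t [f [p id]]]]

20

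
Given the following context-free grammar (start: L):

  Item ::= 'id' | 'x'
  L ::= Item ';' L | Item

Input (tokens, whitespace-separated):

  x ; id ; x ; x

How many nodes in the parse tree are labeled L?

[L [Item x] ; [L [Item id] ; [L [Item x] ; [L [Item x]]]]]

4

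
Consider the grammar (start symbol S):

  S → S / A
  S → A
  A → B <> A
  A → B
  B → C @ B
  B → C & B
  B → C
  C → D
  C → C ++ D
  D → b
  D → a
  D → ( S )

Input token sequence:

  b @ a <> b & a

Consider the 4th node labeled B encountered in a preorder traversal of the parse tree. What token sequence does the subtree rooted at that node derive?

[S [A [B [C [D b]] @ [B [C [D a]]]] <> [A [B [C [D b]] & [B [C [D a]]]]]]]

a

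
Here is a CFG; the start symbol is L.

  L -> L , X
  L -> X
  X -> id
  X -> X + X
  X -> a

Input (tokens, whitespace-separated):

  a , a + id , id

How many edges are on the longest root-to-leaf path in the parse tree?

[L [L [L [X a]] , [X [X a] + [X id]]] , [X id]]

4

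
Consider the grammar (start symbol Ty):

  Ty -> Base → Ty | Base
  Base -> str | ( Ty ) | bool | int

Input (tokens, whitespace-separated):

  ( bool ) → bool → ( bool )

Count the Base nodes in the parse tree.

[Ty [Base ( [Ty [Base bool]] )] → [Ty [Base bool] → [Ty [Base ( [Ty [Base bool]] )]]]]

5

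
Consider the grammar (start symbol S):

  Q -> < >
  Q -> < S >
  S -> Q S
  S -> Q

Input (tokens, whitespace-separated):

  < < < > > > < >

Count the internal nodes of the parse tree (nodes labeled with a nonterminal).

8

[S [Q < [S [Q < [S [Q < >]] >]] >] [S [Q < >]]]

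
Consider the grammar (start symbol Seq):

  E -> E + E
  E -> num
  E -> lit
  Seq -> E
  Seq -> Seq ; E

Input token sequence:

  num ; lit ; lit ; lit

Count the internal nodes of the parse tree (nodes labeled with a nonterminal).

[Seq [Seq [Seq [Seq [E num]] ; [E lit]] ; [E lit]] ; [E lit]]

8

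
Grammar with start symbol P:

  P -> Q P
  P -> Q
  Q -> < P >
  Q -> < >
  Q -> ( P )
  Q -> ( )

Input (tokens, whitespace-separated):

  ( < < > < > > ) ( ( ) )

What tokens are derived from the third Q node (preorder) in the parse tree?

< >

[P [Q ( [P [Q < [P [Q < >] [P [Q < >]]] >]] )] [P [Q ( [P [Q ( )]] )]]]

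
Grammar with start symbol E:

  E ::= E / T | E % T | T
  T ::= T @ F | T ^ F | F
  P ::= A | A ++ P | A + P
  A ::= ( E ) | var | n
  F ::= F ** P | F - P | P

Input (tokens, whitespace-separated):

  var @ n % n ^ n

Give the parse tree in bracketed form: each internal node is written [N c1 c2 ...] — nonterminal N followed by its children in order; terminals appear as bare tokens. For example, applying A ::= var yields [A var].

[E [E [T [T [F [P [A var]]]] @ [F [P [A n]]]]] % [T [T [F [P [A n]]]] ^ [F [P [A n]]]]]

E
E % T
T % T
T @ F % T
F @ F % T
P @ F % T
A @ F % T
var @ F % T
var @ P % T
var @ A % T
var @ n % T
var @ n % T ^ F
var @ n % F ^ F
var @ n % P ^ F
var @ n % A ^ F
var @ n % n ^ F
var @ n % n ^ P
var @ n % n ^ A
var @ n % n ^ n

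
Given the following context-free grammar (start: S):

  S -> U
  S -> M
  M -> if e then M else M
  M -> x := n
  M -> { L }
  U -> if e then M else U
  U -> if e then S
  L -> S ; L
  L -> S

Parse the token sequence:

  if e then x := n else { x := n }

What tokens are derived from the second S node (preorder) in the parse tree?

[S [M if e then [M x := n] else [M { [L [S [M x := n]]] }]]]

x := n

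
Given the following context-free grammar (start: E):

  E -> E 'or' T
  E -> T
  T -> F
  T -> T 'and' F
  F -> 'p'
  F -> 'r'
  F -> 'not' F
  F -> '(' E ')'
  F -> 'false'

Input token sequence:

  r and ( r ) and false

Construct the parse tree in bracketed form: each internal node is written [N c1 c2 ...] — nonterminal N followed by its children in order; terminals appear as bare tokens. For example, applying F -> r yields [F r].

[E [T [T [T [F r]] and [F ( [E [T [F r]]] )]] and [F false]]]

E
T
T and F
T and F and F
F and F and F
r and F and F
r and ( E ) and F
r and ( T ) and F
r and ( F ) and F
r and ( r ) and F
r and ( r ) and false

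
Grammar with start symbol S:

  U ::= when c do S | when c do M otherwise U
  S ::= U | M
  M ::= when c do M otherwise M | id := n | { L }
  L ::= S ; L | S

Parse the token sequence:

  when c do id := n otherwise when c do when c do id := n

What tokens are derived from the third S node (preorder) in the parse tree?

id := n

[S [U when c do [M id := n] otherwise [U when c do [S [U when c do [S [M id := n]]]]]]]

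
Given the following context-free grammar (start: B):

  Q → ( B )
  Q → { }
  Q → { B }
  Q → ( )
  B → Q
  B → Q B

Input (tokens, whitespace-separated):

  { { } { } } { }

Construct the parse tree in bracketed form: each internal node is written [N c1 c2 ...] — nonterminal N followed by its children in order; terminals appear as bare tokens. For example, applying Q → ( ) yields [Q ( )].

B
Q B
{ B } B
{ Q B } B
{ { } B } B
{ { } Q } B
{ { } { } } B
{ { } { } } Q
{ { } { } } { }

[B [Q { [B [Q { }] [B [Q { }]]] }] [B [Q { }]]]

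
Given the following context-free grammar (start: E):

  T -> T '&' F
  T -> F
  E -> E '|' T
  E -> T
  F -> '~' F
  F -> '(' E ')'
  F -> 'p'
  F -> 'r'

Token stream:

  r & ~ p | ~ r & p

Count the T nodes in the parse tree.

4

[E [E [T [T [F r]] & [F ~ [F p]]]] | [T [T [F ~ [F r]]] & [F p]]]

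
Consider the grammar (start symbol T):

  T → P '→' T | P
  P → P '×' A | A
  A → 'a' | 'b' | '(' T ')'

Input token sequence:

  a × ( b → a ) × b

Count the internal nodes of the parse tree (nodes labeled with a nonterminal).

[T [P [P [P [A a]] × [A ( [T [P [A b]] → [T [P [A a]]]] )]] × [A b]]]

13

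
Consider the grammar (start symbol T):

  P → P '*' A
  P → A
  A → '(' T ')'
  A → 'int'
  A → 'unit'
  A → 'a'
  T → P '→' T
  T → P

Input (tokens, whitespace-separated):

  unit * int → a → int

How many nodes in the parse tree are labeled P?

4

[T [P [P [A unit]] * [A int]] → [T [P [A a]] → [T [P [A int]]]]]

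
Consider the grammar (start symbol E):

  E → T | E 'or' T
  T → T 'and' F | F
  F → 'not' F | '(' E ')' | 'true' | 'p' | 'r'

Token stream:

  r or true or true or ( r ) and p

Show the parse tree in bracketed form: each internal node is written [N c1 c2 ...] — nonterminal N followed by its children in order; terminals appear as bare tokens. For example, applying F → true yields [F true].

E
E or T
E or T or T
E or T or T or T
T or T or T or T
F or T or T or T
r or T or T or T
r or F or T or T
r or true or T or T
r or true or F or T
r or true or true or T
r or true or true or T and F
r or true or true or F and F
r or true or true or ( E ) and F
r or true or true or ( T ) and F
r or true or true or ( F ) and F
r or true or true or ( r ) and F
r or true or true or ( r ) and p

[E [E [E [E [T [F r]]] or [T [F true]]] or [T [F true]]] or [T [T [F ( [E [T [F r]]] )]] and [F p]]]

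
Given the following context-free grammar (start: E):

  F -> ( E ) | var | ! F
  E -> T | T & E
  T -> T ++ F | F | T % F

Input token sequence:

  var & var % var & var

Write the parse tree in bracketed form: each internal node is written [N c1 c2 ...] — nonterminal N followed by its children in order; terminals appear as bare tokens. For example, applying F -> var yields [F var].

[E [T [F var]] & [E [T [T [F var]] % [F var]] & [E [T [F var]]]]]

E
T & E
F & E
var & E
var & T & E
var & T % F & E
var & F % F & E
var & var % F & E
var & var % var & E
var & var % var & T
var & var % var & F
var & var % var & var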